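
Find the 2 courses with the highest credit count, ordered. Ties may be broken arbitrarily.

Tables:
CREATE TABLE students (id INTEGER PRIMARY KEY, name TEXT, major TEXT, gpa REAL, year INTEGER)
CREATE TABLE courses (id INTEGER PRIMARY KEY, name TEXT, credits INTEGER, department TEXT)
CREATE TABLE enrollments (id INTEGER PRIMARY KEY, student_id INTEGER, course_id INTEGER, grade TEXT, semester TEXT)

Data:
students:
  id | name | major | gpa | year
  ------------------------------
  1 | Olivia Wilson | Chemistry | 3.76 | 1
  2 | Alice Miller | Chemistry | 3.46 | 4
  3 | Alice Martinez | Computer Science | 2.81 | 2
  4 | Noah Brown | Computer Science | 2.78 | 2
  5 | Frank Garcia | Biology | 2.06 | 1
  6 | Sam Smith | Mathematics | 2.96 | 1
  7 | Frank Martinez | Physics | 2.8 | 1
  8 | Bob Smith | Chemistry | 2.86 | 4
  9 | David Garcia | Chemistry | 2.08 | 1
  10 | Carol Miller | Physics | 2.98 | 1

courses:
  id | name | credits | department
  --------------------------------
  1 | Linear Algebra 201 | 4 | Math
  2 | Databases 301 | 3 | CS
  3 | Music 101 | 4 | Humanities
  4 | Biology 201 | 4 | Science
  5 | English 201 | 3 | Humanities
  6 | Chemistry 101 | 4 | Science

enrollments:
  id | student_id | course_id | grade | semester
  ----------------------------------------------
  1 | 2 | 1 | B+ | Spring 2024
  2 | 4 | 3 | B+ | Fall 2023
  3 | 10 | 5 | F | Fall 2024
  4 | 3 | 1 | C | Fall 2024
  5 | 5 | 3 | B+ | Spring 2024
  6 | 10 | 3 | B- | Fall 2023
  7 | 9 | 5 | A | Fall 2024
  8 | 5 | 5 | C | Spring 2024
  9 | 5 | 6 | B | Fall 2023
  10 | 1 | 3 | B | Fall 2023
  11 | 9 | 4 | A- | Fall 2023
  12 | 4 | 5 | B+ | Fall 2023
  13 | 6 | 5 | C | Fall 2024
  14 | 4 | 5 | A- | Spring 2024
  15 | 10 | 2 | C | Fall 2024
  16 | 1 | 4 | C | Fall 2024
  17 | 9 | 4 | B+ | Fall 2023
SELECT name, credits FROM courses ORDER BY credits DESC LIMIT 2

Execution result:
name | credits
Linear Algebra 201 | 4
Music 101 | 4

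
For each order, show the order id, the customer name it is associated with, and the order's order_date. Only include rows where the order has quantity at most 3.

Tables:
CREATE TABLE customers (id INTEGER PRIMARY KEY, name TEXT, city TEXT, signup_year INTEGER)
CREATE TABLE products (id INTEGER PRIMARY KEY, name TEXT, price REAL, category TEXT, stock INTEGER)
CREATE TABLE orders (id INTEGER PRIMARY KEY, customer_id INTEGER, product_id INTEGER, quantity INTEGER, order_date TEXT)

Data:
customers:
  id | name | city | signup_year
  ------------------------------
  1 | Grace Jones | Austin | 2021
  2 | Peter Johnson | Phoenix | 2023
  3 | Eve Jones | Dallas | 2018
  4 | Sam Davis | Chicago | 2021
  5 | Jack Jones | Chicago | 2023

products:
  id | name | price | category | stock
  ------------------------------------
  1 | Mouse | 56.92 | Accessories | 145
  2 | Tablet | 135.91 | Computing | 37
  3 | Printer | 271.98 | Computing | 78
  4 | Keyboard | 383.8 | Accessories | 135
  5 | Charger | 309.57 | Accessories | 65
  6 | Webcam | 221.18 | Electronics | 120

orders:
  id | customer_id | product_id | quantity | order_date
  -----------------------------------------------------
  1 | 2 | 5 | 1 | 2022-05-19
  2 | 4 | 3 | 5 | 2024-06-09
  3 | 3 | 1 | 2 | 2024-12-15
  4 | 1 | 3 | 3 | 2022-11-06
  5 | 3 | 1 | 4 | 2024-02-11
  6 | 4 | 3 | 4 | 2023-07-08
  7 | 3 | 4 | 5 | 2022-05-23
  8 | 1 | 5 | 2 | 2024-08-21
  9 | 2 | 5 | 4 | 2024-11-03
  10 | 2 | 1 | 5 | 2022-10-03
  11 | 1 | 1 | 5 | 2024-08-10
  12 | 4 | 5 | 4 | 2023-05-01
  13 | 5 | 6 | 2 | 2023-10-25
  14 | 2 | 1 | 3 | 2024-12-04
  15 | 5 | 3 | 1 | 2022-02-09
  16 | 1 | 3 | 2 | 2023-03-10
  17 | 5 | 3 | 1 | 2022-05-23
SELECT c.id, p.name AS customer, c.order_date FROM orders c JOIN customers p ON c.customer_id = p.id WHERE c.quantity <= 3

Execution result:
id | customer | order_date
1 | Peter Johnson | 2022-05-19
3 | Eve Jones | 2024-12-15
4 | Grace Jones | 2022-11-06
8 | Grace Jones | 2024-08-21
13 | Jack Jones | 2023-10-25
14 | Peter Johnson | 2024-12-04
15 | Jack Jones | 2022-02-09
16 | Grace Jones | 2023-03-10
17 | Jack Jones | 2022-05-23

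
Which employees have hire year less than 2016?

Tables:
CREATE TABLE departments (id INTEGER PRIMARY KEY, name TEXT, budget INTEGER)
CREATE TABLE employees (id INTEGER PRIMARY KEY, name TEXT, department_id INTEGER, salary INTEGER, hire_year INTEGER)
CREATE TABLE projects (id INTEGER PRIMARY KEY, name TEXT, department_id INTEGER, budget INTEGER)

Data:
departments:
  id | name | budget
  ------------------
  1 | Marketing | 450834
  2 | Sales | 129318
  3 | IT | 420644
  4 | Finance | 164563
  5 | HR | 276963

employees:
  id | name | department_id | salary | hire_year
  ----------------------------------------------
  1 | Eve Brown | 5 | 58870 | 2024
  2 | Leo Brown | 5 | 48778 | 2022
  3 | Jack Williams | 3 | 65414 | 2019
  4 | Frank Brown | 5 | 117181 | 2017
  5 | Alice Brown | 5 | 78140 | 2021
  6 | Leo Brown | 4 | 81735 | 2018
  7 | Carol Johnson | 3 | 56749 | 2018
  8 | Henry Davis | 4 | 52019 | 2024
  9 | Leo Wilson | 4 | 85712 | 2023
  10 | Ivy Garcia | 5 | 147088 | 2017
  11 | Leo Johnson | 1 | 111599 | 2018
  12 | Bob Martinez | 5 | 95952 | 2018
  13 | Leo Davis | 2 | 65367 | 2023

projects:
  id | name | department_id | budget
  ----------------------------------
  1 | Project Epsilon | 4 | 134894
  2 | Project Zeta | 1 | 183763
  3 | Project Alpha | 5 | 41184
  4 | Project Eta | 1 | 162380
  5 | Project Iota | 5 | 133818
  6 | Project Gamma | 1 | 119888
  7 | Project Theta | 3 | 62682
SELECT name, hire_year FROM employees WHERE hire_year < 2016

Execution result:
(no rows)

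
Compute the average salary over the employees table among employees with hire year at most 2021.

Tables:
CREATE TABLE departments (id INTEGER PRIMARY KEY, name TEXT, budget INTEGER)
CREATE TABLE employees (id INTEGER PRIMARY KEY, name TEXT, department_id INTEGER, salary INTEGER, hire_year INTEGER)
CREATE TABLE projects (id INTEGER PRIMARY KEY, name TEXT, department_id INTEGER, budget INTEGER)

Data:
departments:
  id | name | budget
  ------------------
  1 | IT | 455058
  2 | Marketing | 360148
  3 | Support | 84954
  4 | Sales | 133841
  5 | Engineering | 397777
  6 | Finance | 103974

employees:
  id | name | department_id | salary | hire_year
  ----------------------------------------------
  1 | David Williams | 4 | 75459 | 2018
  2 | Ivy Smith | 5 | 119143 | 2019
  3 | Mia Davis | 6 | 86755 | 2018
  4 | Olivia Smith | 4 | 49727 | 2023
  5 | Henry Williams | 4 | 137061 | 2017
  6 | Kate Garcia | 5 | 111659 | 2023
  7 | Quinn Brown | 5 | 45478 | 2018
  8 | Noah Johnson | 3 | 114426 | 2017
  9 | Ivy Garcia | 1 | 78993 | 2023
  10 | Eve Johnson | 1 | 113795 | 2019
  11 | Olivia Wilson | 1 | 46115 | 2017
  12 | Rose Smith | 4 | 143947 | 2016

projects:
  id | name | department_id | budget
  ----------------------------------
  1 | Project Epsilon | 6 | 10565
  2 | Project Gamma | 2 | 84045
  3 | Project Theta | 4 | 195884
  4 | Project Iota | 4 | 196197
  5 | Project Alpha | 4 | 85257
SELECT AVG(salary) FROM employees WHERE hire_year <= 2021

Execution result:
98019.89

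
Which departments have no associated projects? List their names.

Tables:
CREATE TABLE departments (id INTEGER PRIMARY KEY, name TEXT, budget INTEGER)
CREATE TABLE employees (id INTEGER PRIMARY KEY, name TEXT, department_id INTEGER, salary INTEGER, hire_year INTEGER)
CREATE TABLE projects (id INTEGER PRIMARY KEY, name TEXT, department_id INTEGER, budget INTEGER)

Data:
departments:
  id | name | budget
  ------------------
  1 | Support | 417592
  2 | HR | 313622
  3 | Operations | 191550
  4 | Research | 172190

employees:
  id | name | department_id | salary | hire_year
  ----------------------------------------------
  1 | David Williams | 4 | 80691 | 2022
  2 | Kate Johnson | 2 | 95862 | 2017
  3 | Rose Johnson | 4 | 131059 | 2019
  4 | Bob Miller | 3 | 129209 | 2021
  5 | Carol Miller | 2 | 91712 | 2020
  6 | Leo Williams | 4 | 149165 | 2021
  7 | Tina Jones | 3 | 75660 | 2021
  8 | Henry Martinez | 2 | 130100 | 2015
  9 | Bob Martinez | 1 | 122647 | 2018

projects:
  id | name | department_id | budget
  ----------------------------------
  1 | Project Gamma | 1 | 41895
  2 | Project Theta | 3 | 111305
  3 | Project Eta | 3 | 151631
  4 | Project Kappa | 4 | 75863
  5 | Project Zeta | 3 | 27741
SELECT p.name FROM departments p LEFT JOIN projects c ON c.department_id = p.id WHERE c.id IS NULL

Execution result:
HR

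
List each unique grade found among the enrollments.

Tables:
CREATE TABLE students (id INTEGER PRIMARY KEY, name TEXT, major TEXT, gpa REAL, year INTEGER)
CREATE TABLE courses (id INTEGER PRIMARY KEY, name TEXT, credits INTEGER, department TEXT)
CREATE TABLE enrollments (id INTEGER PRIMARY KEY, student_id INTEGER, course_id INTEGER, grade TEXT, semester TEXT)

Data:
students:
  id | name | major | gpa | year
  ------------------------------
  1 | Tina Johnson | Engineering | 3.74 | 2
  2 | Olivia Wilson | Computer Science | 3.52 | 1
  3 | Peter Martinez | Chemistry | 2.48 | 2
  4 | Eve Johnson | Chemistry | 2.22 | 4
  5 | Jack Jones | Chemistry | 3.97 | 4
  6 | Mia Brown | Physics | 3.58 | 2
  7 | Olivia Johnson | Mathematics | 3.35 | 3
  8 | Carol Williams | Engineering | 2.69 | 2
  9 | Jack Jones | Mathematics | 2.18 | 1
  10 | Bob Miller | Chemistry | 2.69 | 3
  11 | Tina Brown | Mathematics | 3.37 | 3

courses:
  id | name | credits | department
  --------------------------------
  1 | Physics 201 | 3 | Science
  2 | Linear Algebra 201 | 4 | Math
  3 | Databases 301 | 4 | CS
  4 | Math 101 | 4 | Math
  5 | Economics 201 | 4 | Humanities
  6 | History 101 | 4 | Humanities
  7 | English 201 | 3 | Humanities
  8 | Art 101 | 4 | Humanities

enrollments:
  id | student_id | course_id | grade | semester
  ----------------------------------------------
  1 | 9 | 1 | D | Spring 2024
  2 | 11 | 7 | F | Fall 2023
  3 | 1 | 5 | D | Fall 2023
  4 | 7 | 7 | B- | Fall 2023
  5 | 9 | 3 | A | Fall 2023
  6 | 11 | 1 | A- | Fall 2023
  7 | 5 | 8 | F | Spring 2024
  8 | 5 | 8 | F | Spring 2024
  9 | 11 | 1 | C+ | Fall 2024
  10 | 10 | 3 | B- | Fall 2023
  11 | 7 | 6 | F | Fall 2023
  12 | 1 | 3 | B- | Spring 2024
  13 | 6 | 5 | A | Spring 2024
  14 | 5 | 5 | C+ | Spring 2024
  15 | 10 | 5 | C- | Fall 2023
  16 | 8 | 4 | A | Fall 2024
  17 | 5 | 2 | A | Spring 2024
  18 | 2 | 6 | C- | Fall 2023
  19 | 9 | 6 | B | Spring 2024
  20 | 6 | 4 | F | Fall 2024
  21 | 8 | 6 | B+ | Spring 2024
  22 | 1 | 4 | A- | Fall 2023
SELECT DISTINCT grade FROM enrollments

Execution result:
grade
D
F
B-
A
A-
C+
C-
B
B+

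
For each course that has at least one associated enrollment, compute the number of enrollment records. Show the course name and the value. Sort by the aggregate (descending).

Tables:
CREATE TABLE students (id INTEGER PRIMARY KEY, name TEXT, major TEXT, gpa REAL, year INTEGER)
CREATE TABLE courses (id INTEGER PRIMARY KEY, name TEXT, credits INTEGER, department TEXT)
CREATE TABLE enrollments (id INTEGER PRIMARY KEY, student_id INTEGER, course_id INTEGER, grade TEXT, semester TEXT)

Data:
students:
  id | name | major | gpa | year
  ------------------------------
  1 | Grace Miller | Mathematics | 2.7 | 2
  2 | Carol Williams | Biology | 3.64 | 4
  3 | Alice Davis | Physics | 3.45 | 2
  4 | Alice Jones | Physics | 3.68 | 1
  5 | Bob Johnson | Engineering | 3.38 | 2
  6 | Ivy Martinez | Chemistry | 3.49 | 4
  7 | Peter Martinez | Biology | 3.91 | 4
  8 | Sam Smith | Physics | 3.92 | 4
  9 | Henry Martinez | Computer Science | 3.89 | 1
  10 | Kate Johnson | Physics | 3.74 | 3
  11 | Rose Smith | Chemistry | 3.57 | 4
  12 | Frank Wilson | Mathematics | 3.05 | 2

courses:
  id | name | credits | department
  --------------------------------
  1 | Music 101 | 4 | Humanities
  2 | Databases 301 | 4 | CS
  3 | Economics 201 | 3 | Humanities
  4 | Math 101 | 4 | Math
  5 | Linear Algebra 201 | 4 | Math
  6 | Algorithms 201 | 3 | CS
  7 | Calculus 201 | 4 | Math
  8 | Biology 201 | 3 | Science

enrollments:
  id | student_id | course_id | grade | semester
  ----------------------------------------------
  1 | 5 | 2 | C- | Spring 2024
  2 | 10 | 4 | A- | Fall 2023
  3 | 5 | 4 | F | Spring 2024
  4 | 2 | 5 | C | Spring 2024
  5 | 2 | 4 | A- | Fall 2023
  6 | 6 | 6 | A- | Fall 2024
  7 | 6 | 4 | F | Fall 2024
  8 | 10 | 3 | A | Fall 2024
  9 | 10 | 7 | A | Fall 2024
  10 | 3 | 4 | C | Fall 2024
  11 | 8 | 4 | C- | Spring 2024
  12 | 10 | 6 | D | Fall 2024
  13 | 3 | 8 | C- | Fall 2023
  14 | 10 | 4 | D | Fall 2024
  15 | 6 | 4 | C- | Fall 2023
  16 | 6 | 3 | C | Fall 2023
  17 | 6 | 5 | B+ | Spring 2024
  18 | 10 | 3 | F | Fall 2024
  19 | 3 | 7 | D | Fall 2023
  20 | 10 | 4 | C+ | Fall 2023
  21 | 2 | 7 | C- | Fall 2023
SELECT p.name, COUNT(*) AS n FROM enrollments c JOIN courses p ON c.course_id = p.id GROUP BY p.id, p.name ORDER BY n DESC

Execution result:
name | n
Math 101 | 9
Economics 201 | 3
Calculus 201 | 3
Linear Algebra 201 | 2
Algorithms 201 | 2
Databases 301 | 1
Biology 201 | 1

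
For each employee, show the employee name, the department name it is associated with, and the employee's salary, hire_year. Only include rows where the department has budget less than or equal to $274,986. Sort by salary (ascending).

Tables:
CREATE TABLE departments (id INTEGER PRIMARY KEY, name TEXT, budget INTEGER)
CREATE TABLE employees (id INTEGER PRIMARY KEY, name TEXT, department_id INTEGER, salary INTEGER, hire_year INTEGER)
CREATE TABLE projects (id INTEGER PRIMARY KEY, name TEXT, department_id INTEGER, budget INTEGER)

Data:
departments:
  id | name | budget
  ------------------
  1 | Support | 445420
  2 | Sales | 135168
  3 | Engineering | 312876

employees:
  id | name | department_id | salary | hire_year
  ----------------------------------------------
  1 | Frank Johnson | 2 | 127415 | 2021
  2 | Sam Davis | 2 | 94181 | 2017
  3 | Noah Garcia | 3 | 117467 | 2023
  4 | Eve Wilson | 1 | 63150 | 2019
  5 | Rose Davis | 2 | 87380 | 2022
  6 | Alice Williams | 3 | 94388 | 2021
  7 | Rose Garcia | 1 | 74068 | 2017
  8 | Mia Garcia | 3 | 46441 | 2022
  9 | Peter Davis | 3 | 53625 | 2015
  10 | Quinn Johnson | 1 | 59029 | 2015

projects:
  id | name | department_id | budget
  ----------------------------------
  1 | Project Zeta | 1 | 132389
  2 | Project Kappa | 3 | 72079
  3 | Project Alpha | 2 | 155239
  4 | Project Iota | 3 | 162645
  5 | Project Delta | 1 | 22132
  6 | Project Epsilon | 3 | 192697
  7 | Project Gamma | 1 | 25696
SELECT c.name, p.name AS department, c.salary, c.hire_year FROM employees c JOIN departments p ON c.department_id = p.id WHERE p.budget <= 274986 ORDER BY c.salary ASC

Execution result:
name | department | salary | hire_year
Rose Davis | Sales | 87380 | 2022
Sam Davis | Sales | 94181 | 2017
Frank Johnson | Sales | 127415 | 2021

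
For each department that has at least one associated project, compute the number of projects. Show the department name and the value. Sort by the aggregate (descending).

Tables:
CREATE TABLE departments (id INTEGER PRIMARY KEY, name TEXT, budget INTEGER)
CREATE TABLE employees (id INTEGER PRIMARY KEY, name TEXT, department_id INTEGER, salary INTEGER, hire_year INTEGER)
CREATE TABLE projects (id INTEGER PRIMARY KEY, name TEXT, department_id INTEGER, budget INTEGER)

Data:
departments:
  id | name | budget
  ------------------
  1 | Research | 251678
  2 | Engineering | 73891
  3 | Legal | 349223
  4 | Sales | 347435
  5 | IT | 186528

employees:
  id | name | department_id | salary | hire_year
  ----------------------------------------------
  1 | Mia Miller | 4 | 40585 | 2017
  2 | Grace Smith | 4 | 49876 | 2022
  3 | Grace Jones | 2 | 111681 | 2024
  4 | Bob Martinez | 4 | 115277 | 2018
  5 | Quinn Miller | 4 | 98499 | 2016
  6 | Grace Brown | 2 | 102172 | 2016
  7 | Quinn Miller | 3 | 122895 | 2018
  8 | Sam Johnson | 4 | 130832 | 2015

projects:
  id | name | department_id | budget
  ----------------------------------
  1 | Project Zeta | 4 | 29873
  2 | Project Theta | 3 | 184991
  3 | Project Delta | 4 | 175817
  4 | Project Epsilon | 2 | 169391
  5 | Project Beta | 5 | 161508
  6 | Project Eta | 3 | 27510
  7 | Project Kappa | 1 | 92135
SELECT p.name, COUNT(*) AS n FROM projects c JOIN departments p ON c.department_id = p.id GROUP BY p.id, p.name ORDER BY n DESC

Execution result:
name | n
Legal | 2
Sales | 2
Research | 1
Engineering | 1
IT | 1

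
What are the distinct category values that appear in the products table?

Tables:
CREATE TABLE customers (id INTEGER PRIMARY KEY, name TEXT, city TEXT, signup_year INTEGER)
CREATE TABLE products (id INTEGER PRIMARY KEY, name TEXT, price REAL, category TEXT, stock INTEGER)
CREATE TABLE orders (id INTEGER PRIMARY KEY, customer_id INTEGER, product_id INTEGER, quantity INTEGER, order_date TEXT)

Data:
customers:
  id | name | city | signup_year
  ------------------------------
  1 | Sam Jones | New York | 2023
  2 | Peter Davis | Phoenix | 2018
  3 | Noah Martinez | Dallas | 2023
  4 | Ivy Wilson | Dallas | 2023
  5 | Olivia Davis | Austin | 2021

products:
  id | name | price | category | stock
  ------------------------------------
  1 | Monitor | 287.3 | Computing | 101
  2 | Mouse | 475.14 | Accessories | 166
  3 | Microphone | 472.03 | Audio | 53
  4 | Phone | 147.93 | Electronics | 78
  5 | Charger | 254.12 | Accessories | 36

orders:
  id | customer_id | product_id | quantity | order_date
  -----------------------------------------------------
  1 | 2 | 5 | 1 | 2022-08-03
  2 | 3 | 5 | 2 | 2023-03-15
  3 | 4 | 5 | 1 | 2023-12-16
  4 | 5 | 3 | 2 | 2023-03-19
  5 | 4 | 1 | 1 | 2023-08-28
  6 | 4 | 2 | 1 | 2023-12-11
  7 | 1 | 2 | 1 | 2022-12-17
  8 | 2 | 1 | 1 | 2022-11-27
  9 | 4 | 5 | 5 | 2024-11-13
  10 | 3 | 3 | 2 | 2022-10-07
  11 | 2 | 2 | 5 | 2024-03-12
SELECT DISTINCT category FROM products

Execution result:
category
Computing
Accessories
Audio
Electronics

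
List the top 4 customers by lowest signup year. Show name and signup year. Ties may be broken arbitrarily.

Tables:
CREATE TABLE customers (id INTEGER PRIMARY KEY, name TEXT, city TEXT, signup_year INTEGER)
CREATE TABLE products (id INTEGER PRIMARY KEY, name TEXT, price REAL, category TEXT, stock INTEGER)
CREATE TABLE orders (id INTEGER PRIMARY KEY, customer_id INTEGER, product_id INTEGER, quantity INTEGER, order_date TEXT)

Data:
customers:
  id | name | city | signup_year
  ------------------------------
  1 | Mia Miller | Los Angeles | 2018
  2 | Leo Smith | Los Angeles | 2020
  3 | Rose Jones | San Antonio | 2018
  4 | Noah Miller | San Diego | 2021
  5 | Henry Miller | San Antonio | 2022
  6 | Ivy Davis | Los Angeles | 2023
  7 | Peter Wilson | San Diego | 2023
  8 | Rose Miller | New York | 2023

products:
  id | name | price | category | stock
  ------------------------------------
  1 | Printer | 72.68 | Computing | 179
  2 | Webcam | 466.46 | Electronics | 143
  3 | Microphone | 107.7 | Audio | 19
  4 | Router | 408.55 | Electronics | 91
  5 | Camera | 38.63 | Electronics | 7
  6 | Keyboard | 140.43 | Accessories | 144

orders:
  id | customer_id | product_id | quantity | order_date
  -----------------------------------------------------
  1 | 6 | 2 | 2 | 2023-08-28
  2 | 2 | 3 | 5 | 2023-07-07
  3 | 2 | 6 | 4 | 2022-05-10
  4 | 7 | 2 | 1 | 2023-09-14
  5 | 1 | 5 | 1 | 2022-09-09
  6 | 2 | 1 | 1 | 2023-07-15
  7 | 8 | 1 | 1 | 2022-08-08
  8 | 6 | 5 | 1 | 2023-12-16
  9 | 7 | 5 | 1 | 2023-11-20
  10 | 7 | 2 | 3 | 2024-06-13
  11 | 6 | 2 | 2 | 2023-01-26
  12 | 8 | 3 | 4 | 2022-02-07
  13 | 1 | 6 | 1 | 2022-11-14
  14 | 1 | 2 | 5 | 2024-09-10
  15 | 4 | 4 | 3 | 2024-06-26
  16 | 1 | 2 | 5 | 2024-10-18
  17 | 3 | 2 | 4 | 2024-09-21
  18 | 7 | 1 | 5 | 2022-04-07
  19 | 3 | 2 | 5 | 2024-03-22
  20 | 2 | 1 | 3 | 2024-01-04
SELECT name, signup_year FROM customers ORDER BY signup_year ASC LIMIT 4

Execution result:
name | signup_year
Mia Miller | 2018
Rose Jones | 2018
Leo Smith | 2020
Noah Miller | 2021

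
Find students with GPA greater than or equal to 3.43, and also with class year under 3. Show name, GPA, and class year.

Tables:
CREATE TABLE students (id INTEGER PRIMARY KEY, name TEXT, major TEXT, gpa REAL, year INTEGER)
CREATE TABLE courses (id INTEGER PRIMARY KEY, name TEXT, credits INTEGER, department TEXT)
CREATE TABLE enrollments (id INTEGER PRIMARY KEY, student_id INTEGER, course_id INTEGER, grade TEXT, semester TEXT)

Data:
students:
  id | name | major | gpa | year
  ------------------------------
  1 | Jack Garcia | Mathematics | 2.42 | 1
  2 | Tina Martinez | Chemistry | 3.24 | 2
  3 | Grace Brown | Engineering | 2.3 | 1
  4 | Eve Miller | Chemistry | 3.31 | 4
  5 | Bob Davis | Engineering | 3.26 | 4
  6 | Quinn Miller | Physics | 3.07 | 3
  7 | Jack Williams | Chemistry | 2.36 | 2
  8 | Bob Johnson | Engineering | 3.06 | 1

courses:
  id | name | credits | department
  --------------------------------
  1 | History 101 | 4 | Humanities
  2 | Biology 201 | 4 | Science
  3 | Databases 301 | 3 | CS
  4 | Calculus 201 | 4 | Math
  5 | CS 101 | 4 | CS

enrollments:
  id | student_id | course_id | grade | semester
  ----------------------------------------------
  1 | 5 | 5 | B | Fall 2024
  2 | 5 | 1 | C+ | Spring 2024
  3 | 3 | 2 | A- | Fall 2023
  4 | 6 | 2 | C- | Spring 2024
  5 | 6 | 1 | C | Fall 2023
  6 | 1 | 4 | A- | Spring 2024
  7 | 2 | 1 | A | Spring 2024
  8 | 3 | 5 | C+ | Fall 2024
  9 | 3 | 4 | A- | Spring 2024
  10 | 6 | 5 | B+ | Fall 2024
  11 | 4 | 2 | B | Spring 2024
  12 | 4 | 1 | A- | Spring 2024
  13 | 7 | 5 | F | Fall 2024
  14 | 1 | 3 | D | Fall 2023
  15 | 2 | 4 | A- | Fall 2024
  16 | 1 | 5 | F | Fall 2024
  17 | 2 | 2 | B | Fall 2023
SELECT name, gpa, year FROM students WHERE gpa >= 3.43 AND year < 3

Execution result:
(no rows)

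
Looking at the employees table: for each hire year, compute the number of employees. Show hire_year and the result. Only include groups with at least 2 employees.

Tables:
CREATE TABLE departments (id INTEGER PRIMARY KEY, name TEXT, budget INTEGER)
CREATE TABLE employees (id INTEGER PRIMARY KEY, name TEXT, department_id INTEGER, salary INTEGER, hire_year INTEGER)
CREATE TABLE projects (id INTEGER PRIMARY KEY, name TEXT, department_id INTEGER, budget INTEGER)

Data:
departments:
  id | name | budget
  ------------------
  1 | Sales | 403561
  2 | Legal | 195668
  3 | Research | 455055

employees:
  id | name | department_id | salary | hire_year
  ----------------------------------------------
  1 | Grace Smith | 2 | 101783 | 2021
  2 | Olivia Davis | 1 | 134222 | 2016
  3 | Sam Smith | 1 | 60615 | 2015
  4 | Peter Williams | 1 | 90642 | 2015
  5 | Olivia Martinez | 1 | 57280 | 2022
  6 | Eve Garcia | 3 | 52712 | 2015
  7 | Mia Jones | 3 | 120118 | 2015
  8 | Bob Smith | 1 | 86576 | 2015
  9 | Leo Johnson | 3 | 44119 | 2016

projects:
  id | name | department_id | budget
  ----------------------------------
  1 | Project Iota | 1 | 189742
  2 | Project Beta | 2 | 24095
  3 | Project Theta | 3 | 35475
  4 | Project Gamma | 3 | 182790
SELECT hire_year, COUNT(*) AS n FROM employees GROUP BY hire_year HAVING COUNT(*) >= 2

Execution result:
hire_year | n
2015 | 5
2016 | 2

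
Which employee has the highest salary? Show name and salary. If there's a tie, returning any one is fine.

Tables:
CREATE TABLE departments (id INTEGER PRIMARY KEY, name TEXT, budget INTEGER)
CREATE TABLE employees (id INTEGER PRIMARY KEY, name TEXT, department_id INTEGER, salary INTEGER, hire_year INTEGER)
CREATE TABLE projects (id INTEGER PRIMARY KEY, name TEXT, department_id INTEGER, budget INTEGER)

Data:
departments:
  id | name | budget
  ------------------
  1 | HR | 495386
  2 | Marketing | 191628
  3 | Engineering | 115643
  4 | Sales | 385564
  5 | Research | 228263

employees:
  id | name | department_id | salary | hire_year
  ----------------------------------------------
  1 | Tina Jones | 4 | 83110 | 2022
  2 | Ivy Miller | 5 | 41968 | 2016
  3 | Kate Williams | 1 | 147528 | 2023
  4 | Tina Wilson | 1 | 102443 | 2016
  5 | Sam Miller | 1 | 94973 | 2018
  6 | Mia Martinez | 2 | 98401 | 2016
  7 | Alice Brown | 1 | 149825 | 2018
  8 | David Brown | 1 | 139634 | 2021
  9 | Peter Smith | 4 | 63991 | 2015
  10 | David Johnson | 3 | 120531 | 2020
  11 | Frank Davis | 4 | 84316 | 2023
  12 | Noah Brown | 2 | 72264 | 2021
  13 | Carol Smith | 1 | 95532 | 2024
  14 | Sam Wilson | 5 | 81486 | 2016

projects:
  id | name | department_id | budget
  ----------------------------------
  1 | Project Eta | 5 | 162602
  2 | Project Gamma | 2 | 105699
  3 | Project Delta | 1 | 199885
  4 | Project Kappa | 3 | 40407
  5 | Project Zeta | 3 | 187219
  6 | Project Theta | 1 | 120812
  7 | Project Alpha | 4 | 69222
SELECT name, salary FROM employees ORDER BY salary DESC LIMIT 1

Execution result:
name | salary
Alice Brown | 149825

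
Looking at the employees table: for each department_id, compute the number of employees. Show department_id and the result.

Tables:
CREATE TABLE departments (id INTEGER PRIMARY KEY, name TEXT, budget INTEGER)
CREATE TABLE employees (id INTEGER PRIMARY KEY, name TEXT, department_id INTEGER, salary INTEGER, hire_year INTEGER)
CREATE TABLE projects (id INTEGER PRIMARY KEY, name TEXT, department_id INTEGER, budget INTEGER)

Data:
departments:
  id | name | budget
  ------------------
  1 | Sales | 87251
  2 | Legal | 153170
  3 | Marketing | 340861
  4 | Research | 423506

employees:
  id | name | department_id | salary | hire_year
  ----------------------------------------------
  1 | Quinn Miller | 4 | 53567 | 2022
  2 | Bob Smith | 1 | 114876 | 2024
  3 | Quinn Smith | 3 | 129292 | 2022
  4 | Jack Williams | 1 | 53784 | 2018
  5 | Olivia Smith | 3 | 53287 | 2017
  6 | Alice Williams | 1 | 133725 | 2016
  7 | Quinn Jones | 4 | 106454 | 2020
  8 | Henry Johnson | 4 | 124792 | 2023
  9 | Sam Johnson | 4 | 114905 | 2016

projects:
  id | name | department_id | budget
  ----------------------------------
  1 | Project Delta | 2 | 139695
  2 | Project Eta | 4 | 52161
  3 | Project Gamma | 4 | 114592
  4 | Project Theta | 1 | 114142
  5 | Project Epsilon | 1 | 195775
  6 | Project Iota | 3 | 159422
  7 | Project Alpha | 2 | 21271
SELECT department_id, COUNT(*) AS n FROM employees GROUP BY department_id

Execution result:
department_id | n
1 | 3
3 | 2
4 | 4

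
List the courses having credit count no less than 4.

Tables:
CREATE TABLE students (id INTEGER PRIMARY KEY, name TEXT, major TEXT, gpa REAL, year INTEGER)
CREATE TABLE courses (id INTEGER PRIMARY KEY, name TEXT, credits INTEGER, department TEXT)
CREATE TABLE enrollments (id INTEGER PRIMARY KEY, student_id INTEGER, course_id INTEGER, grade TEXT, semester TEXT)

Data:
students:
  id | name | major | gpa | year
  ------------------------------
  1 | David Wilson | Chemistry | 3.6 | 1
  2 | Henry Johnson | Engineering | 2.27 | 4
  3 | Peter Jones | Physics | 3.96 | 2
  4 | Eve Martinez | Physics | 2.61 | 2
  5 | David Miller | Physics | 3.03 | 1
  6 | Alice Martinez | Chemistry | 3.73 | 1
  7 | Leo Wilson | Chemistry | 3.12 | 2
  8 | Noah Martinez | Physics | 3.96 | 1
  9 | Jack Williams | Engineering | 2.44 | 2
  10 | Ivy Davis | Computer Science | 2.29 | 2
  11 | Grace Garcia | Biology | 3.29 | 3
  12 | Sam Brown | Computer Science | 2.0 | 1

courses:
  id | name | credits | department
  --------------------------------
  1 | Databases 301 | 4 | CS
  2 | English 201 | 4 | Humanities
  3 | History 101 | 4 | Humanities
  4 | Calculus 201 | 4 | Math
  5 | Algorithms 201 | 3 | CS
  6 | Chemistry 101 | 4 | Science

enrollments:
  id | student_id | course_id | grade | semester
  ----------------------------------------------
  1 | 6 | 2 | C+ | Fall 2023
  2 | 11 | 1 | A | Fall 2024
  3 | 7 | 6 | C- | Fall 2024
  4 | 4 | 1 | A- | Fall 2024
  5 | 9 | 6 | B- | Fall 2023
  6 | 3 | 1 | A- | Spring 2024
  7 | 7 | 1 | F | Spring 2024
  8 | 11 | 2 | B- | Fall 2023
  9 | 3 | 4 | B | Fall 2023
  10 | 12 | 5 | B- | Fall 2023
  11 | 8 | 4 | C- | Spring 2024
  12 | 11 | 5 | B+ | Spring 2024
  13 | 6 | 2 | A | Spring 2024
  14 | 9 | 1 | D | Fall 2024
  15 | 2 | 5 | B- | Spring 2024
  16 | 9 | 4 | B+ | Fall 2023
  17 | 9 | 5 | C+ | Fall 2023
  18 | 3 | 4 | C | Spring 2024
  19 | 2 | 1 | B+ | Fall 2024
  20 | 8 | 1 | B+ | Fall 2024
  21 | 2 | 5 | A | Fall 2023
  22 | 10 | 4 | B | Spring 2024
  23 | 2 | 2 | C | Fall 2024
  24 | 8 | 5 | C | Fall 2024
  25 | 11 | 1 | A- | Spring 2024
SELECT name, credits FROM courses WHERE credits >= 4

Execution result:
name | credits
Databases 301 | 4
English 201 | 4
History 101 | 4
Calculus 201 | 4
Chemistry 101 | 4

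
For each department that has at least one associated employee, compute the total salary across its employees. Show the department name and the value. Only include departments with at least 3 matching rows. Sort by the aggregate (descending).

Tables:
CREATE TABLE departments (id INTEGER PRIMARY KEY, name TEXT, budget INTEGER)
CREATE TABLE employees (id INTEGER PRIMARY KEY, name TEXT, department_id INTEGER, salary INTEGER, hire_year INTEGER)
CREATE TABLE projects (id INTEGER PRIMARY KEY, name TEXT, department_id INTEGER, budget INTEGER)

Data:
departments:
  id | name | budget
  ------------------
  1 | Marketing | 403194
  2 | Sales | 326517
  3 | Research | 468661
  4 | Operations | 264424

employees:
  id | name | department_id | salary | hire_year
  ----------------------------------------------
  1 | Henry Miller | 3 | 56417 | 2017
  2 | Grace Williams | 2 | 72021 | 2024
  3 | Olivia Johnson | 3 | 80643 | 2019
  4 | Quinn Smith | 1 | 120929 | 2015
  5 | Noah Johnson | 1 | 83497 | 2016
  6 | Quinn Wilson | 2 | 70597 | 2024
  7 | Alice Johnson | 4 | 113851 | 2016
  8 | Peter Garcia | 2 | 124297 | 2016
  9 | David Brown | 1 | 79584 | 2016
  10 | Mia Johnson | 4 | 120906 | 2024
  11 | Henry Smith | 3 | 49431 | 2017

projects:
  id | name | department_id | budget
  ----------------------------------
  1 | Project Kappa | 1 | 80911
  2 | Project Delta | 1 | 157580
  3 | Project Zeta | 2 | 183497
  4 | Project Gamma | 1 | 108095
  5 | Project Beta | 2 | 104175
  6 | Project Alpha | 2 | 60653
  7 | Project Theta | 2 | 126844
SELECT p.name, SUM(c.salary) AS sum_salary FROM employees c JOIN departments p ON c.department_id = p.id GROUP BY p.id, p.name HAVING COUNT(*) >= 3 ORDER BY sum_salary DESC

Execution result:
name | sum_salary
Marketing | 284010
Sales | 266915
Research | 186491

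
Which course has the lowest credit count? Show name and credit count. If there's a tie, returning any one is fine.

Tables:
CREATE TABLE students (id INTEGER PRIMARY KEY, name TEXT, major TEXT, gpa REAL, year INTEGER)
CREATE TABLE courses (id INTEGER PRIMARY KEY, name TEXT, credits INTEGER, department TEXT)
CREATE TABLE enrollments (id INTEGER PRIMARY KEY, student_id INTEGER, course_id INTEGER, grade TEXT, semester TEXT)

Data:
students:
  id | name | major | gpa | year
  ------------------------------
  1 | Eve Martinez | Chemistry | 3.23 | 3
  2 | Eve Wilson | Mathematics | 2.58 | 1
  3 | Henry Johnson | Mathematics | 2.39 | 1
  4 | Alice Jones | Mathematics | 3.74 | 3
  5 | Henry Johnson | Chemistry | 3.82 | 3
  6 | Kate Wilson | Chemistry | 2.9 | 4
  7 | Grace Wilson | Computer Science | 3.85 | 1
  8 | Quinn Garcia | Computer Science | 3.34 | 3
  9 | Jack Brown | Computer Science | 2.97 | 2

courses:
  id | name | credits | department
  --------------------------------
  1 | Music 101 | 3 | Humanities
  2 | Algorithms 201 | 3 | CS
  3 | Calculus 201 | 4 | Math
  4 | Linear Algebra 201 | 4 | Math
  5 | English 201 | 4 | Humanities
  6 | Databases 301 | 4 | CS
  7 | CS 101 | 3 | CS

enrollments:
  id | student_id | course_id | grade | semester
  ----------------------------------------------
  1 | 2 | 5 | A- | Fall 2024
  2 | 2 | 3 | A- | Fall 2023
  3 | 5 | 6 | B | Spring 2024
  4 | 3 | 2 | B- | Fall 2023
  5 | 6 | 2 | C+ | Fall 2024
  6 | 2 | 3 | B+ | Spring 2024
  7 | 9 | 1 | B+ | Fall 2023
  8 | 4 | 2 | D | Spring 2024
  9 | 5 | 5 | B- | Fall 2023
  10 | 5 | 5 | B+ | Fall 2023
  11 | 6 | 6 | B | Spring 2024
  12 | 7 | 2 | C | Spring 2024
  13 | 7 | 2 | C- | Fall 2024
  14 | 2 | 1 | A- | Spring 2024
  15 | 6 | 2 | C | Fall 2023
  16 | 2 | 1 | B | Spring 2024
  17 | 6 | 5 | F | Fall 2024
SELECT name, credits FROM courses ORDER BY credits ASC LIMIT 1

Execution result:
name | credits
Music 101 | 3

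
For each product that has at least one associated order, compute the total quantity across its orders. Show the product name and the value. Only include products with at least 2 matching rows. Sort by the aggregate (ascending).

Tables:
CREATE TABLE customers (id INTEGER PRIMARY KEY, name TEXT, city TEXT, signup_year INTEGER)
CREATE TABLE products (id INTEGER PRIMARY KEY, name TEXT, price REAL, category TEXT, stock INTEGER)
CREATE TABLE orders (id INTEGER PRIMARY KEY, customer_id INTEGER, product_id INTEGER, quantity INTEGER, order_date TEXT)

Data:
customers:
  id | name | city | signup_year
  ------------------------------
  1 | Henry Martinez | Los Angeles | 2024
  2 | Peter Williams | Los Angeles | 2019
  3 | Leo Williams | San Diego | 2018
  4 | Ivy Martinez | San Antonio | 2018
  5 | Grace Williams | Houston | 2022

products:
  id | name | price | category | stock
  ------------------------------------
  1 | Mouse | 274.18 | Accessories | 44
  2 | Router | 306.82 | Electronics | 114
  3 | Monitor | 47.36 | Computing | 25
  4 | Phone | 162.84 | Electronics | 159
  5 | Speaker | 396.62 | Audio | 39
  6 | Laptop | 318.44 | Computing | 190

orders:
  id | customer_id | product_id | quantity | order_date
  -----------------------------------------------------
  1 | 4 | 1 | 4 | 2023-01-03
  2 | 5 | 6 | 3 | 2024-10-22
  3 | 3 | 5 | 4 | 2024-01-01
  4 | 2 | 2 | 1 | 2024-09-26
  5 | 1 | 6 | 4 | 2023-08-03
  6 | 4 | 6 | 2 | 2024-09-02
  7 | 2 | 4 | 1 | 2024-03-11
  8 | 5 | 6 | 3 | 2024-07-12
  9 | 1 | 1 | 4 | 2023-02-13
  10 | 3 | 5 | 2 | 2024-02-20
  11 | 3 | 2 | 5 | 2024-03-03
SELECT p.name, SUM(c.quantity) AS sum_quantity FROM orders c JOIN products p ON c.product_id = p.id GROUP BY p.id, p.name HAVING COUNT(*) >= 2 ORDER BY sum_quantity ASC

Execution result:
name | sum_quantity
Router | 6
Speaker | 6
Mouse | 8
Laptop | 12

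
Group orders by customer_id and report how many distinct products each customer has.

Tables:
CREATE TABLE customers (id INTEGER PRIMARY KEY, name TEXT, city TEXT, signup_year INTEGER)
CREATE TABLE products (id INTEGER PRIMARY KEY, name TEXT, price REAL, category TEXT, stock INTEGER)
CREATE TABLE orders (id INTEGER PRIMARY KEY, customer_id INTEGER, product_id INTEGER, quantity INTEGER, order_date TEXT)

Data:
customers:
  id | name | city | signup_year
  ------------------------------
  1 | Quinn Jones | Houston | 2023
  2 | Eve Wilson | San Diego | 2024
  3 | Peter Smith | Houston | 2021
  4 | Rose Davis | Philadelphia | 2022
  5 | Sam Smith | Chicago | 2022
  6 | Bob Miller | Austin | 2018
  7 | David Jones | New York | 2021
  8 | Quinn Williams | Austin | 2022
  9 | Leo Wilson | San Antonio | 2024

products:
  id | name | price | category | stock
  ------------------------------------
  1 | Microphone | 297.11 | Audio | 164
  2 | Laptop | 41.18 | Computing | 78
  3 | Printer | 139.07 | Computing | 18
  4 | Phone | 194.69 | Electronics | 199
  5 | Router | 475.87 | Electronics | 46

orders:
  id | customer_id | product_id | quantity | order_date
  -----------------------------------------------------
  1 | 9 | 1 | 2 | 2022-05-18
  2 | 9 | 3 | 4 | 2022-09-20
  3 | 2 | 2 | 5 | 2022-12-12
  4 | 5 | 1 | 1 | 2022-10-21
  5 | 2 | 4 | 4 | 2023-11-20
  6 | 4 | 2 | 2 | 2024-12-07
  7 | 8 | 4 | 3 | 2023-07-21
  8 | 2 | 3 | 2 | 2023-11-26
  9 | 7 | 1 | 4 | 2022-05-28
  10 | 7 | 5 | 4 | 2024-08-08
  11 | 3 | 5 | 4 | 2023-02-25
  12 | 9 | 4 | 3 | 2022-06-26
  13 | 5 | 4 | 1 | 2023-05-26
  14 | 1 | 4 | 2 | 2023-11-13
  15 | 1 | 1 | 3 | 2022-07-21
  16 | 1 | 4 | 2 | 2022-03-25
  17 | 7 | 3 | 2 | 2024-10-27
SELECT customer_id, COUNT(DISTINCT product_id) AS distinct_product_count FROM orders GROUP BY customer_id

Execution result:
customer_id | distinct_product_count
1 | 2
2 | 3
3 | 1
4 | 1
5 | 2
7 | 3
8 | 1
9 | 3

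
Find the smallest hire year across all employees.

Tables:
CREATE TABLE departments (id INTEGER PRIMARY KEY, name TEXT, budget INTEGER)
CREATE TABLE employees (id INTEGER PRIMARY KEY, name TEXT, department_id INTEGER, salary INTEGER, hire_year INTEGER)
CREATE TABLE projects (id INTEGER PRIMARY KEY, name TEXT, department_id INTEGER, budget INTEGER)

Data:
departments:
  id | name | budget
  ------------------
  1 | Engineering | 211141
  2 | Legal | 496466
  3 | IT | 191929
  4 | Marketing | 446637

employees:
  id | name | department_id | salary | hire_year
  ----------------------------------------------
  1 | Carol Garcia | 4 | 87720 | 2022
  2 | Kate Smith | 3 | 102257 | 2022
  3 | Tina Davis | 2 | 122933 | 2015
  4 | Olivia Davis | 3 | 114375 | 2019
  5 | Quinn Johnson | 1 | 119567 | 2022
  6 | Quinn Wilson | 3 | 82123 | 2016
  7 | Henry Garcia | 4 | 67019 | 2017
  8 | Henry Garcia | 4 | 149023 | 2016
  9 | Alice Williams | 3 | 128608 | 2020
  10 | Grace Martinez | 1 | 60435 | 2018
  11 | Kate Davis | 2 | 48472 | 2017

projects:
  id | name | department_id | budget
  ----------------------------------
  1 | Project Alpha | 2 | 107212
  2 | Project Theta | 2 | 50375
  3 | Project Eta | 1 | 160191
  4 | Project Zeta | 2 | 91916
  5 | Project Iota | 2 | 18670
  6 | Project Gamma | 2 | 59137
SELECT MIN(hire_year) FROM employees

Execution result:
2015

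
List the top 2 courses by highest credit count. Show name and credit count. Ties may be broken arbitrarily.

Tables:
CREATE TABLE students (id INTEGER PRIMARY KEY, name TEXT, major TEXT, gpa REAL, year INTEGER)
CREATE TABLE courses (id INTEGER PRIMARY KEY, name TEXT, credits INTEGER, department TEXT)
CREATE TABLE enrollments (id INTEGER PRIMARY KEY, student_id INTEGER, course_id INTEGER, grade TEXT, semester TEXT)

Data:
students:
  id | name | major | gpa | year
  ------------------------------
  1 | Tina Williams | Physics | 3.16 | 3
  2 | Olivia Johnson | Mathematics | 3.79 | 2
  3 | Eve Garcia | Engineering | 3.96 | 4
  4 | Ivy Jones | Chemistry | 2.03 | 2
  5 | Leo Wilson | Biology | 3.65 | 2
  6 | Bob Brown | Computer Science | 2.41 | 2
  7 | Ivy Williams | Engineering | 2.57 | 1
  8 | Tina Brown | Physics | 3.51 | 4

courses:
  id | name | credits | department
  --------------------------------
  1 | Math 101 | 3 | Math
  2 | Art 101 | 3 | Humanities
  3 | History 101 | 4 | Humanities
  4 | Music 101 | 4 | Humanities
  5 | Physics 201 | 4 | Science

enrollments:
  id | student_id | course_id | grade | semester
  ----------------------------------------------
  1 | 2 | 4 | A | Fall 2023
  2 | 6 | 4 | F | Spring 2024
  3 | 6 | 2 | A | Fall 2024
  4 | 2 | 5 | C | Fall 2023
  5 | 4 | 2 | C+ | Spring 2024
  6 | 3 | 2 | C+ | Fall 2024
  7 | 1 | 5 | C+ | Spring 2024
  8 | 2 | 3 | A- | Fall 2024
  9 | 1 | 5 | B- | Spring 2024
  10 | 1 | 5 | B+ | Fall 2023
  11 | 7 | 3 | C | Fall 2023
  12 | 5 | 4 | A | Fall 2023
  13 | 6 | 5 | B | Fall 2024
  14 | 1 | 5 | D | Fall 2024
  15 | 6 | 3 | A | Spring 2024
SELECT name, credits FROM courses ORDER BY credits DESC LIMIT 2

Execution result:
name | credits
History 101 | 4
Music 101 | 4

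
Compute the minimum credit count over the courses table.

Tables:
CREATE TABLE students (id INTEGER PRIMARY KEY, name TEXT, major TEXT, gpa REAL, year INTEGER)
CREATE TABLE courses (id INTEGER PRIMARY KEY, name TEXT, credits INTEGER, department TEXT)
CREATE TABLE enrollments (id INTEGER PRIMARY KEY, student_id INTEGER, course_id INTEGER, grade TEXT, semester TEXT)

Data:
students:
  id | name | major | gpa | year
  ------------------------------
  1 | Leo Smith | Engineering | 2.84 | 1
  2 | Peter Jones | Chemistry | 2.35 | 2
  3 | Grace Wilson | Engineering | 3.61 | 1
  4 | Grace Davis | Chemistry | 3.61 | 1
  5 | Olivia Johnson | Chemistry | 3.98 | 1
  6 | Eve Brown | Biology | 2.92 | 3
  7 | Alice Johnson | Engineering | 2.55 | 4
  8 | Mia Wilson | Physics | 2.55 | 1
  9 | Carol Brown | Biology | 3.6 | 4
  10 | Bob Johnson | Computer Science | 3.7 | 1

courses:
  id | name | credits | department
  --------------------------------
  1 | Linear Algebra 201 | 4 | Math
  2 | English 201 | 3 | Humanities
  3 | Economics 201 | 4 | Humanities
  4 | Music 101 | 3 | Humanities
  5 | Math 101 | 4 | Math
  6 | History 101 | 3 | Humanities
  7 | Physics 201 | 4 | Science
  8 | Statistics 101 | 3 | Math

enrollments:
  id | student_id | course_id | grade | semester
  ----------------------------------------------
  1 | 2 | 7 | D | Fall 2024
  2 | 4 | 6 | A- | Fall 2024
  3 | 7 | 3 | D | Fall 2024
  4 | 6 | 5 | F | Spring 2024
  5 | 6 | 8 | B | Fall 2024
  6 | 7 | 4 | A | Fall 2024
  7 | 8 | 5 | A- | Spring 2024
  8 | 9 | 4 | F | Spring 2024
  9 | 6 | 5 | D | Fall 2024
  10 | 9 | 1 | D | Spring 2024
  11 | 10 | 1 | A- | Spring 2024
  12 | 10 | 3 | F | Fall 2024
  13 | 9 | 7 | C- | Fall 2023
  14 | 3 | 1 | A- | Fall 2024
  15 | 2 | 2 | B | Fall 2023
SELECT MIN(credits) FROM courses

Execution result:
3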